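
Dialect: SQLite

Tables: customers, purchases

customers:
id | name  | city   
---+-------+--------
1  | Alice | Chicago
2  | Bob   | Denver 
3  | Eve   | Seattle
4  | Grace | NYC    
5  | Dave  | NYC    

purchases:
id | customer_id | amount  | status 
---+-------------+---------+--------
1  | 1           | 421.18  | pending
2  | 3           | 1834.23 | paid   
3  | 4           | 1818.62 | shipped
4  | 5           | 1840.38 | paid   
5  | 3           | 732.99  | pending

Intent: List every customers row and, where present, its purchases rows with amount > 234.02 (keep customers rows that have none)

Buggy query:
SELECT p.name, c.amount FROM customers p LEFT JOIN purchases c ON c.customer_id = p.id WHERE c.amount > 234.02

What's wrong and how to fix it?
Bug: A WHERE condition on the right-hand table after LEFT JOIN drops unmatched parents

Fix: Put 'c.amount > 234.02' in the JOIN's ON clause instead of WHERE

Corrected query:
SELECT p.name, c.amount FROM customers p LEFT JOIN purchases c ON c.customer_id = p.id AND c.amount > 234.02

Result:
name  | amount 
------+--------
Alice | 421.18 
Bob   | NULL   
Eve   | 732.99 
Eve   | 1834.23
Grace | 1818.62
Dave  | 1840.38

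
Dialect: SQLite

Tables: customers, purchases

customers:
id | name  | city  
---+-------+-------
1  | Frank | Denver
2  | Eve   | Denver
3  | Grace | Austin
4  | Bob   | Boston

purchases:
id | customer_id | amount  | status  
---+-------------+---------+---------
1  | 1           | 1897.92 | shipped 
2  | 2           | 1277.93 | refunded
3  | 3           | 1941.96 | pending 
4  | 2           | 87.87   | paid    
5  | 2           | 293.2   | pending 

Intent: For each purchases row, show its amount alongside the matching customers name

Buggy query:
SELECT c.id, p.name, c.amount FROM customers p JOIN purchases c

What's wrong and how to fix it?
Bug: Missing join condition: each purchases row is matched to all customers rows instead of just its own

Fix: Add ON c.customer_id = p.id to the JOIN

Corrected query:
SELECT c.id, p.name, c.amount FROM customers p JOIN purchases c ON c.customer_id = p.id

Result:
id | name  | amount 
---+-------+--------
1  | Frank | 1897.92
2  | Eve   | 1277.93
3  | Grace | 1941.96
4  | Eve   | 87.87  
5  | Eve   | 293.2  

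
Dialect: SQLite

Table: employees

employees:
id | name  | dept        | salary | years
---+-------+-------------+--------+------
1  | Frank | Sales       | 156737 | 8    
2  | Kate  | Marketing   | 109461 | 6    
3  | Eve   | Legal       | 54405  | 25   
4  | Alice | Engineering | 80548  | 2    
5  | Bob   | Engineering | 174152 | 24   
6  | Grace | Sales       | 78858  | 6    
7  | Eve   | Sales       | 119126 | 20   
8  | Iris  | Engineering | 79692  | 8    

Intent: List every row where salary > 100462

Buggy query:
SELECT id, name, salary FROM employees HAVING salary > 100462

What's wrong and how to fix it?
Bug: This is a non-aggregate query (no GROUP BY, no aggregates), so in SQLite the HAVING clause is invalid here; a row-level condition belongs in WHERE

Fix: Use WHERE for row-level filtering

Corrected query:
SELECT id, name, salary FROM employees WHERE salary > 100462

Result:
id | name  | salary
---+-------+-------
1  | Frank | 156737
2  | Kate  | 109461
5  | Bob   | 174152
7  | Eve   | 119126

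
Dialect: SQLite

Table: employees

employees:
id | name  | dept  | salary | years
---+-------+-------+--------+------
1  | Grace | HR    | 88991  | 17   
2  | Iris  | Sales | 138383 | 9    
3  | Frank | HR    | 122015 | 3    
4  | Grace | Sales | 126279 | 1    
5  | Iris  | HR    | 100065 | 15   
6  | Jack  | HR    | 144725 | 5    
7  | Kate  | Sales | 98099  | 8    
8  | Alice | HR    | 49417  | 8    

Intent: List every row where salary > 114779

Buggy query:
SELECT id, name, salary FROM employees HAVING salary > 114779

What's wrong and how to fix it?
Bug: HAVING filters the output of aggregation, but this query has no GROUP BY and no aggregate functions, so SQLite rejects it (HAVING clause on a non-aggregate query); the condition here is per row

Fix: Replace HAVING with WHERE since the condition applies to individual rows

Corrected query:
SELECT id, name, salary FROM employees WHERE salary > 114779

Result:
id | name  | salary
---+-------+-------
2  | Iris  | 138383
3  | Frank | 122015
4  | Grace | 126279
6  | Jack  | 144725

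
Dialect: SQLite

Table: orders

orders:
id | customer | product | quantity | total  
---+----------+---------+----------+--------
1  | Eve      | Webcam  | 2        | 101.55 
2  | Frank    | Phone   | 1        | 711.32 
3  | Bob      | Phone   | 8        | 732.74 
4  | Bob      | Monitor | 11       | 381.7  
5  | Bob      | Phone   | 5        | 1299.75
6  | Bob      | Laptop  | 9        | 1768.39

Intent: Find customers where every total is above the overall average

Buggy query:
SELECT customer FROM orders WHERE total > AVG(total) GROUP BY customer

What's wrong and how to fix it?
Bug: WHERE evaluates per row before aggregation, so AVG() is unavailable

Fix: Compute the overall average in a scalar subquery and compare each group's MIN against it in HAVING

Corrected query:
SELECT customer FROM orders GROUP BY customer HAVING MIN(total) > (SELECT AVG(total) FROM orders)

Result:
(no rows)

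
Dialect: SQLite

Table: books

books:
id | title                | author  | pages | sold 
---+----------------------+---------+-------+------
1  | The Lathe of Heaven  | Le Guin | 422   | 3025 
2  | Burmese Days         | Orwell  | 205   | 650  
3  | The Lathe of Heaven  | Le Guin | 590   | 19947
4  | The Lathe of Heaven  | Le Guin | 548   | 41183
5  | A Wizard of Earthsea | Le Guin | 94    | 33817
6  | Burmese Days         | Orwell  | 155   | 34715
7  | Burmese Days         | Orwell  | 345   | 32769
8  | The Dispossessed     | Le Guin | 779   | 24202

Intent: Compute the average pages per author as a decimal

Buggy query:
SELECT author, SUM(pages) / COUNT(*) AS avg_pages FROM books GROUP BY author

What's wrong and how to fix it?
Bug: SUM(pages) and COUNT(*) are both integers; the division truncates the fractional part

Fix: Multiply by 1.0 (or CAST to REAL) to force floating-point division

Corrected query:
SELECT author, SUM(pages) * 1.0 / COUNT(*) AS avg_pages FROM books GROUP BY author

Result:
author  | avg_pages
--------+----------
Le Guin | 486.6    
Orwell  | 235      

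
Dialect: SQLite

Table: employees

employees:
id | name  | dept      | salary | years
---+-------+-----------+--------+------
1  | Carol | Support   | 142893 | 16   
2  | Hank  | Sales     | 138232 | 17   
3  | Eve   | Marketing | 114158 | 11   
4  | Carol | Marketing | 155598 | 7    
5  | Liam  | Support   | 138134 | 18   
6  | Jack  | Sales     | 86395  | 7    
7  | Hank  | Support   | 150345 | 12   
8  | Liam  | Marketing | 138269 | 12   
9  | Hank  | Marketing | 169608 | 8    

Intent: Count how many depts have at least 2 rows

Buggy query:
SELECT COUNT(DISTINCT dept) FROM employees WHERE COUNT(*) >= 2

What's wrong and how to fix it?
Bug: COUNT(*) cannot appear in WHERE; the per-group count doesn't exist yet

Fix: Use a subquery that GROUPs and filters with HAVING, then count its rows

Corrected query:
SELECT COUNT(*) FROM (SELECT dept FROM employees GROUP BY dept HAVING COUNT(*) >= 2)

Result:
COUNT(*)
--------
3       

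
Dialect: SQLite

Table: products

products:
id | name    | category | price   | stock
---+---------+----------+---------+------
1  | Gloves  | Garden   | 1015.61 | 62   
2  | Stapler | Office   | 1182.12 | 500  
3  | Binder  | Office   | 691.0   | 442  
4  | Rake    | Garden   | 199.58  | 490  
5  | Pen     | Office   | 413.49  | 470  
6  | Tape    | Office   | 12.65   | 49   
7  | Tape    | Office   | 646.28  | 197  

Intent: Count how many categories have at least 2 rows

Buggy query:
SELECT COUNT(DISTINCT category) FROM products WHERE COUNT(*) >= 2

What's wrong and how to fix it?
Bug: WHERE filters individual rows, not groups, so a group-level COUNT is invalid there

Fix: Use a subquery that GROUPs and filters with HAVING, then count its rows

Corrected query:
SELECT COUNT(*) FROM (SELECT category FROM products GROUP BY category HAVING COUNT(*) >= 2)

Result:
COUNT(*)
--------
2       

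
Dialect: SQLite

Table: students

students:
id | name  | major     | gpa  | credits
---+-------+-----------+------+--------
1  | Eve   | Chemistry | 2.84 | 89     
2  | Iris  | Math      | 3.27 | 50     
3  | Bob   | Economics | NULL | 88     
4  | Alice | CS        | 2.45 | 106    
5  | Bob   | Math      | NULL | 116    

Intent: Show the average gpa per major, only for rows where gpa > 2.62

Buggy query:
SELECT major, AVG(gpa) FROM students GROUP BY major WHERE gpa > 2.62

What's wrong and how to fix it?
Bug: WHERE cannot follow GROUP BY

Fix: Move the WHERE clause before GROUP BY

Corrected query:
SELECT major, AVG(gpa) FROM students WHERE gpa > 2.62 GROUP BY major

Result:
major     | AVG(gpa)
----------+---------
Chemistry | 2.84    
Math      | 3.27    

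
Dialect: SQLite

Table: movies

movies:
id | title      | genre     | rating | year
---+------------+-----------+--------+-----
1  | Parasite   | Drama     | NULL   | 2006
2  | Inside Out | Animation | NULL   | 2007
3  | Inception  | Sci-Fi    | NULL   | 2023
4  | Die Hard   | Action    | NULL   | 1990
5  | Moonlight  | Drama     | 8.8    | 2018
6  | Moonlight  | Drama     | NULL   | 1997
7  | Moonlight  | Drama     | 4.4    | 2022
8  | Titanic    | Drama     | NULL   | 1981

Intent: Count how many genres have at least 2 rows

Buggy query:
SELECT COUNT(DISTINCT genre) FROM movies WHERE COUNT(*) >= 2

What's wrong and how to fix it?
Bug: COUNT(*) cannot appear in WHERE; the per-group count doesn't exist yet

Fix: Use a subquery that GROUPs and filters with HAVING, then count its rows

Corrected query:
SELECT COUNT(*) FROM (SELECT genre FROM movies GROUP BY genre HAVING COUNT(*) >= 2)

Result:
COUNT(*)
--------
1       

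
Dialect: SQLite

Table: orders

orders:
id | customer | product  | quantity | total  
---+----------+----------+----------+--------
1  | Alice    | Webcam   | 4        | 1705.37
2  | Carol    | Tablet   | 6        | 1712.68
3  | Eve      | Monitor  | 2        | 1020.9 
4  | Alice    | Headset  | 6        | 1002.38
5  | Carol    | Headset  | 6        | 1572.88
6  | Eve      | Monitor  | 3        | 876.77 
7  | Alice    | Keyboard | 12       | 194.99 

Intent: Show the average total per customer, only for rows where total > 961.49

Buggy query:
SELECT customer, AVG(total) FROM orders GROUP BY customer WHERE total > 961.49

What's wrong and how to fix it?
Bug: WHERE cannot follow GROUP BY

Fix: Move the WHERE clause before GROUP BY

Corrected query:
SELECT customer, AVG(total) FROM orders WHERE total > 961.49 GROUP BY customer

Result:
customer | AVG(total)
---------+-----------
Alice    | 1353.875  
Carol    | 1642.78   
Eve      | 1020.9    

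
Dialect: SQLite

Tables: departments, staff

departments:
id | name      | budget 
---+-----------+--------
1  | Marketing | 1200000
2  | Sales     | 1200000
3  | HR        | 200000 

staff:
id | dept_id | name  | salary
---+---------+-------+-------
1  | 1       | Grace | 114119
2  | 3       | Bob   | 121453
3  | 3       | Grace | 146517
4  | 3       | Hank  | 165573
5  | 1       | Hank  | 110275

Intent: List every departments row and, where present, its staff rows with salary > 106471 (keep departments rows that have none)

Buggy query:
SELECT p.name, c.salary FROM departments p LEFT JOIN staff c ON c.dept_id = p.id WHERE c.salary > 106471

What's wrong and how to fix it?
Bug: Filtering c.salary in WHERE discards the NULL rows produced by LEFT JOIN, turning it into an inner join

Fix: Move the right-table condition into the ON clause so unmatched parents are kept

Corrected query:
SELECT p.name, c.salary FROM departments p LEFT JOIN staff c ON c.dept_id = p.id AND c.salary > 106471

Result:
name      | salary
----------+-------
Marketing | 110275
Marketing | 114119
Sales     | NULL  
HR        | 121453
HR        | 146517
HR        | 165573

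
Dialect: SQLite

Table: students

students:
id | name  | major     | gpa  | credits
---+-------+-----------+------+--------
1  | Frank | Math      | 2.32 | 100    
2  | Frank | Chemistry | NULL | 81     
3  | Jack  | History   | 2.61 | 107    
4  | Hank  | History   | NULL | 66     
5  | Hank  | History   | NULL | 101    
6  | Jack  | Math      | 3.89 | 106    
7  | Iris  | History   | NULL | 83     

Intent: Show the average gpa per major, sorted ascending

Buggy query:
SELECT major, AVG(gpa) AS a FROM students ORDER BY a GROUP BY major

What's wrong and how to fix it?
Bug: GROUP BY must precede ORDER BY

Fix: Reorder: SELECT … FROM … GROUP BY … ORDER BY …

Corrected query:
SELECT major, AVG(gpa) AS a FROM students GROUP BY major ORDER BY a

Result:
major     | a    
----------+------
Chemistry | NULL 
History   | 2.61 
Math      | 3.105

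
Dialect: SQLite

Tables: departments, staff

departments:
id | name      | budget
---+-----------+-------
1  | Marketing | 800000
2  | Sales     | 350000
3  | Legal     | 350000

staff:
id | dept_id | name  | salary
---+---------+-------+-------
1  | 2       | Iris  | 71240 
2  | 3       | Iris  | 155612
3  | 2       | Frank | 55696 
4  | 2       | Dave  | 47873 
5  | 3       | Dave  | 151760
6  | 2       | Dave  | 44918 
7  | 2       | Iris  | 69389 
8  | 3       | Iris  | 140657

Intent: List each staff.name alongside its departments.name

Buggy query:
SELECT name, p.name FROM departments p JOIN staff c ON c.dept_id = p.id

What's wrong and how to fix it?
Bug: 'name' exists in both joined tables, so the database can't tell which one is meant

Fix: Qualify the column with its table alias (c.name)

Corrected query:
SELECT c.name, p.name FROM departments p JOIN staff c ON c.dept_id = p.id

Result:
name  | name 
------+------
Iris  | Sales
Iris  | Legal
Frank | Sales
Dave  | Sales
Dave  | Legal
Dave  | Sales
Iris  | Sales
Iris  | Legal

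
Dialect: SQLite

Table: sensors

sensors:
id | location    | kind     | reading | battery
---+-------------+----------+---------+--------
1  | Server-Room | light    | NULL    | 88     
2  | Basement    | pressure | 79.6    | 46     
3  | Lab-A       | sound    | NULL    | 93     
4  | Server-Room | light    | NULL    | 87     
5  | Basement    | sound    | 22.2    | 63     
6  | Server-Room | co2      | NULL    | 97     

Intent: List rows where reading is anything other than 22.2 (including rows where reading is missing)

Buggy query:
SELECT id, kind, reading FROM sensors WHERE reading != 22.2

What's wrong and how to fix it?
Bug: Inequality against NULL is unknown, not true; rows with NULL are dropped

Fix: Handle NULL separately with IS NULL alongside the inequality

Corrected query:
SELECT id, kind, reading FROM sensors WHERE reading != 22.2 OR reading IS NULL

Result:
id | kind     | reading
---+----------+--------
1  | light    | NULL   
2  | pressure | 79.6   
3  | sound    | NULL   
4  | light    | NULL   
6  | co2      | NULL   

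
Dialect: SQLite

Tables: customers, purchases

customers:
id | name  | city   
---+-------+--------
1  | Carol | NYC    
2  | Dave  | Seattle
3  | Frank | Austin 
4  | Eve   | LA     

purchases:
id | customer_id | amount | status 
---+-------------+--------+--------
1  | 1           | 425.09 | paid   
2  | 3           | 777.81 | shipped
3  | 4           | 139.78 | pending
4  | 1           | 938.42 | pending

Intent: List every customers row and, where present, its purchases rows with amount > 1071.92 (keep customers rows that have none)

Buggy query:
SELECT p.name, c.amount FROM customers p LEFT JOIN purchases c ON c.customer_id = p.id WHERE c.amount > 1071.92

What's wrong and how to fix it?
Bug: A WHERE condition on the right-hand table after LEFT JOIN drops unmatched parents

Fix: Move the right-table condition into the ON clause so unmatched parents are kept

Corrected query:
SELECT p.name, c.amount FROM customers p LEFT JOIN purchases c ON c.customer_id = p.id AND c.amount > 1071.92

Result:
name  | amount
------+-------
Carol | NULL  
Dave  | NULL  
Frank | NULL  
Eve   | NULL  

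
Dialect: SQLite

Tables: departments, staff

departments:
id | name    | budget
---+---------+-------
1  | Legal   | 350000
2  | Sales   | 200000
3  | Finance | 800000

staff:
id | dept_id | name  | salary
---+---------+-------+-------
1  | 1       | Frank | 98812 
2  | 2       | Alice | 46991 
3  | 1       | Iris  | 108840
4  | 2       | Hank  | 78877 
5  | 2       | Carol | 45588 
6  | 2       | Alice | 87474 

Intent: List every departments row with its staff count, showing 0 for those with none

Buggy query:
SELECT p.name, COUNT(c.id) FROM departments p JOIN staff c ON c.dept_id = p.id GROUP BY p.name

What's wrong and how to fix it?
Bug: INNER JOIN drops departments rows that have no matching staff rows

Fix: Switch to LEFT JOIN to retain unmatched parent rows

Corrected query:
SELECT p.name, COUNT(c.id) FROM departments p LEFT JOIN staff c ON c.dept_id = p.id GROUP BY p.name

Result:
name    | COUNT(c.id)
--------+------------
Finance | 0          
Legal   | 2          
Sales   | 4          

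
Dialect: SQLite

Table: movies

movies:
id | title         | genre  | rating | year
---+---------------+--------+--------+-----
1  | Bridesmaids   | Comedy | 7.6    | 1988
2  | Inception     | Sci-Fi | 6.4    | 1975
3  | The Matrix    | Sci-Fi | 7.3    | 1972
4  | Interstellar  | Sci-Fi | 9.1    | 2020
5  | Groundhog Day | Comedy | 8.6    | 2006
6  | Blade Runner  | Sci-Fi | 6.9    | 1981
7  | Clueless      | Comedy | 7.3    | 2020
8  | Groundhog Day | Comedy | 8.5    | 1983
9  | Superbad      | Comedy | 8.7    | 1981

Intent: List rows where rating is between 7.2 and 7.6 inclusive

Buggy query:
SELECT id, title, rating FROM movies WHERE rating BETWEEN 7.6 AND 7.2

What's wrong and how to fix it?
Bug: BETWEEN expects the lower bound first; with 7.6 AND 7.2 the range is empty

Fix: Write BETWEEN 7.2 AND 7.6

Corrected query:
SELECT id, title, rating FROM movies WHERE rating BETWEEN 7.2 AND 7.6

Result:
id | title       | rating
---+-------------+-------
1  | Bridesmaids | 7.6   
3  | The Matrix  | 7.3   
7  | Clueless    | 7.3   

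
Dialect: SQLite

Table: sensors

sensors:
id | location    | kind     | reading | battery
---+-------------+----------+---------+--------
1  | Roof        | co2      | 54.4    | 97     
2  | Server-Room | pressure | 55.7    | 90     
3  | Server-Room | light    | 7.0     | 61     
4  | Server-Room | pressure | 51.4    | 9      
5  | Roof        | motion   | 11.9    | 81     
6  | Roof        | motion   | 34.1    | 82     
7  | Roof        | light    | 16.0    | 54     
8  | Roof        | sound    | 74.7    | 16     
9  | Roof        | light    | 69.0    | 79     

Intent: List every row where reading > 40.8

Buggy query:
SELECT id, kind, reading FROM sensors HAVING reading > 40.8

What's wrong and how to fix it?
Bug: HAVING filters the output of aggregation, but this query has no GROUP BY and no aggregate functions, so SQLite rejects it (HAVING clause on a non-aggregate query); the condition here is per row

Fix: Replace HAVING with WHERE since the condition applies to individual rows

Corrected query:
SELECT id, kind, reading FROM sensors WHERE reading > 40.8

Result:
id | kind     | reading
---+----------+--------
1  | co2      | 54.4   
2  | pressure | 55.7   
4  | pressure | 51.4   
8  | sound    | 74.7   
9  | light    | 69     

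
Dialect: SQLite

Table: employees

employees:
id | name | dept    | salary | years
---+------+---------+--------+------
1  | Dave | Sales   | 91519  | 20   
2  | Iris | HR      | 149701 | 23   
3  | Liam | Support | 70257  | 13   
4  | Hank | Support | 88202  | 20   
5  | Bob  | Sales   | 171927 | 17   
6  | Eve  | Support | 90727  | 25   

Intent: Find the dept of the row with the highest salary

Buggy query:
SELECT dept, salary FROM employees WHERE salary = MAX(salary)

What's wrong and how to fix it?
Bug: WHERE is evaluated per row; an aggregate over the whole table isn't defined there

Fix: Use a subquery: WHERE salary = (SELECT MAX(salary) FROM employees)

Corrected query:
SELECT dept, salary FROM employees WHERE salary = (SELECT MAX(salary) FROM employees)

Result:
dept  | salary
------+-------
Sales | 171927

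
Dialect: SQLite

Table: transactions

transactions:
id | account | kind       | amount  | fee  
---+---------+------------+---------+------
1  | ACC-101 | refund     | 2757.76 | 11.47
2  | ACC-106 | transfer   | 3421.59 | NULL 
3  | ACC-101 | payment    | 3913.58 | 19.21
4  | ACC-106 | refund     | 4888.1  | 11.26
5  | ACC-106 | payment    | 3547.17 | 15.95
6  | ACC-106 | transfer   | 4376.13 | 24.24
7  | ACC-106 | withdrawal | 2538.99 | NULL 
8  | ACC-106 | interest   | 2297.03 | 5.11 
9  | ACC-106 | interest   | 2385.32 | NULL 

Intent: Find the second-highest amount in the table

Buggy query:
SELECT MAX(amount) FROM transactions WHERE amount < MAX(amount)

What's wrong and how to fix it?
Bug: The inner MAX is an aggregate inside WHERE, which is not allowed

Fix: Compute the overall MAX in a subquery, then take MAX of rows below it

Corrected query:
SELECT MAX(amount) FROM transactions WHERE amount < (SELECT MAX(amount) FROM transactions)

Result:
MAX(amount)
-----------
4376.13    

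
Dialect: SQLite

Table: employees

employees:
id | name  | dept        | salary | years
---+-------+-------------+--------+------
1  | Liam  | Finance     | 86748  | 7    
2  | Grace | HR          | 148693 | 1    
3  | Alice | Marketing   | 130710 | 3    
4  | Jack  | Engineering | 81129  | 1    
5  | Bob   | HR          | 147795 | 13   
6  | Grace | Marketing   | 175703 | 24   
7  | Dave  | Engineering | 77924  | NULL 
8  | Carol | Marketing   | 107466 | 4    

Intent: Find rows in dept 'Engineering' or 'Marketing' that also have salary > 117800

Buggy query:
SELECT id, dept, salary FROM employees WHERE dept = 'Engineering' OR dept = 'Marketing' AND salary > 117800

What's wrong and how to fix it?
Bug: Without parentheses, AND is evaluated before OR, so the salary filter only applies to the 'Marketing' branch

Fix: Group the OR with parentheses (or use IN), then AND the threshold

Corrected query:
SELECT id, dept, salary FROM employees WHERE (dept = 'Engineering' OR dept = 'Marketing') AND salary > 117800

Result:
id | dept      | salary
---+-----------+-------
3  | Marketing | 130710
6  | Marketing | 175703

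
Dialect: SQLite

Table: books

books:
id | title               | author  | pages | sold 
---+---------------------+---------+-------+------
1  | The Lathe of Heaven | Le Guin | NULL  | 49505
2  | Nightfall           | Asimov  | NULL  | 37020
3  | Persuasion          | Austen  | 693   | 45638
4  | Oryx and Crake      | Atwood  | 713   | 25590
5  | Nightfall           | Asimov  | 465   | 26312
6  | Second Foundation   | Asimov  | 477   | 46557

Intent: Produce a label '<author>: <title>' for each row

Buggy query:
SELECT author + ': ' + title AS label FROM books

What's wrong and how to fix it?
Bug: SQLite uses || for string concatenation; + coerces text to numbers (yielding 0)

Fix: Use the || operator for string concatenation

Corrected query:
SELECT author || ': ' || title AS label FROM books

Result:
label                       
----------------------------
Le Guin: The Lathe of Heaven
Asimov: Nightfall           
Austen: Persuasion          
Atwood: Oryx and Crake      
Asimov: Nightfall           
Asimov: Second Foundation   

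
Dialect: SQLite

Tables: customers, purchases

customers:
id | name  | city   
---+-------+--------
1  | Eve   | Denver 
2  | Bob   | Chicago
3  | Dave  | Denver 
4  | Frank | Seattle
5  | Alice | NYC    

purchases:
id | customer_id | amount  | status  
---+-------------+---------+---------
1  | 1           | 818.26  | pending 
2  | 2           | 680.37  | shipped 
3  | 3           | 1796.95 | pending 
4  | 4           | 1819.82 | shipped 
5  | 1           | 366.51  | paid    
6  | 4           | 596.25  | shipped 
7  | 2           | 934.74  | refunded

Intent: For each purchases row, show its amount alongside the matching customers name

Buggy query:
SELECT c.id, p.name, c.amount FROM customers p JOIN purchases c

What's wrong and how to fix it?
Bug: Missing join condition: each purchases row is matched to all customers rows instead of just its own

Fix: Add ON c.customer_id = p.id to the JOIN

Corrected query:
SELECT c.id, p.name, c.amount FROM customers p JOIN purchases c ON c.customer_id = p.id

Result:
id | name  | amount 
---+-------+--------
1  | Eve   | 818.26 
2  | Bob   | 680.37 
3  | Dave  | 1796.95
4  | Frank | 1819.82
5  | Eve   | 366.51 
6  | Frank | 596.25 
7  | Bob   | 934.74 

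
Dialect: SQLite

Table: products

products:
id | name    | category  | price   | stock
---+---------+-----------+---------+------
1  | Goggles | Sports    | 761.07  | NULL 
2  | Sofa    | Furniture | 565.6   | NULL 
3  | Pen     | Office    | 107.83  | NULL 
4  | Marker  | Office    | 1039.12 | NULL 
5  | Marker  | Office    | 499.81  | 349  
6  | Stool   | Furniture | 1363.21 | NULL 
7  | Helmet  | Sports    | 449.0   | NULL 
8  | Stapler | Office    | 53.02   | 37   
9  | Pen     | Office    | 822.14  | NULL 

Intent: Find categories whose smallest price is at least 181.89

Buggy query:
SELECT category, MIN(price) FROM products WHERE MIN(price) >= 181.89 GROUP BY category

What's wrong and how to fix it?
Bug: MIN() in WHERE is a misuse of aggregate

Fix: Use HAVING for the per-group MIN condition

Corrected query:
SELECT category, MIN(price) FROM products GROUP BY category HAVING MIN(price) >= 181.89

Result:
category  | MIN(price)
----------+-----------
Furniture | 565.6     
Sports    | 449       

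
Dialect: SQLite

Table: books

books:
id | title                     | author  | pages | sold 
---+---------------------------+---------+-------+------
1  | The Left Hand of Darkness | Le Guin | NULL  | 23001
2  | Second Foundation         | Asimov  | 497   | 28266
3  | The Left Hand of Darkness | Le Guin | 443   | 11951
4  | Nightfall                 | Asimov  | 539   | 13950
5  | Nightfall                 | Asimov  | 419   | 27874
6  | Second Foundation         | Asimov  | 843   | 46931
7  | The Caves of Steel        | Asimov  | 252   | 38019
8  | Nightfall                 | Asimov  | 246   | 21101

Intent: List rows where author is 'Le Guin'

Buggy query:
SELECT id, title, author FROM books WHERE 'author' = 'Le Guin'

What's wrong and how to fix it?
Bug: Single quotes denote string literals in SQL; the column name is being compared as a constant string

Fix: Remove the quotes around the column name (or use double quotes for an identifier)

Corrected query:
SELECT id, title, author FROM books WHERE author = 'Le Guin'

Result:
id | title                     | author 
---+---------------------------+--------
1  | The Left Hand of Darkness | Le Guin
3  | The Left Hand of Darkness | Le Guin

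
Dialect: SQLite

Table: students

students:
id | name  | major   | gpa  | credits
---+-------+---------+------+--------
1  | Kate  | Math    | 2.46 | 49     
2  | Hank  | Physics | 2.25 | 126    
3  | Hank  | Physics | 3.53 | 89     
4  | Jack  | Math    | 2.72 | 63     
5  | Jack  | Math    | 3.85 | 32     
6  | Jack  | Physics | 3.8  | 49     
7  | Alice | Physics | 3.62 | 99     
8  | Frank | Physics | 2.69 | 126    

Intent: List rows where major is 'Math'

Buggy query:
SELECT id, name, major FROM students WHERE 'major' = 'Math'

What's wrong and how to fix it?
Bug: Single quotes denote string literals in SQL; the column name is being compared as a constant string

Fix: Reference the column as major without single quotes

Corrected query:
SELECT id, name, major FROM students WHERE major = 'Math'

Result:
id | name | major
---+------+------
1  | Kate | Math 
4  | Jack | Math 
5  | Jack | Math 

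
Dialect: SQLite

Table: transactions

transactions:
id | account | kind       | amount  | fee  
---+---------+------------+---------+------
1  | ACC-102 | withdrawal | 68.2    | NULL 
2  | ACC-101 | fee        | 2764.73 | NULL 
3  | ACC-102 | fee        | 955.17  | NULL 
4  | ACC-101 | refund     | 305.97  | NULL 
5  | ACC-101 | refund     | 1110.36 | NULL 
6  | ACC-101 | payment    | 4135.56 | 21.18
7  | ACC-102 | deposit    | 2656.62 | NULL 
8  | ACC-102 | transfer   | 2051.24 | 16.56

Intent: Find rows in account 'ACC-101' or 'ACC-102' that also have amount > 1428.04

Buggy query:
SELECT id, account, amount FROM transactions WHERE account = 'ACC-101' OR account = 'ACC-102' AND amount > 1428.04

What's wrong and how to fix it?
Bug: Without parentheses, AND is evaluated before OR, so the amount filter only applies to the 'ACC-102' branch

Fix: Group the OR with parentheses (or use IN), then AND the threshold

Corrected query:
SELECT id, account, amount FROM transactions WHERE (account = 'ACC-101' OR account = 'ACC-102') AND amount > 1428.04

Result:
id | account | amount 
---+---------+--------
2  | ACC-101 | 2764.73
6  | ACC-101 | 4135.56
7  | ACC-102 | 2656.62
8  | ACC-102 | 2051.24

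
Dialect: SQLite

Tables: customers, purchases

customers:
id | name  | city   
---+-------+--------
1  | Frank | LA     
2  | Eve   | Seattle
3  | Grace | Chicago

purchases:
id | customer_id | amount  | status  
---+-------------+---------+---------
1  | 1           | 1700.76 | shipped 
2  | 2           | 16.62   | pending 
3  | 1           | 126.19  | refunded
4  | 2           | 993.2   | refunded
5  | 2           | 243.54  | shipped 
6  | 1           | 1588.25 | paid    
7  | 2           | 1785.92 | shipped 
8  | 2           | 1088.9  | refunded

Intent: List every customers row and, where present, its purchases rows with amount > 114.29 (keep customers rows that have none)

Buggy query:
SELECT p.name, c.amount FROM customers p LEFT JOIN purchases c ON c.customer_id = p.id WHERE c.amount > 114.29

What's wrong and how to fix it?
Bug: A WHERE condition on the right-hand table after LEFT JOIN drops unmatched parents

Fix: Move the right-table condition into the ON clause so unmatched parents are kept

Corrected query:
SELECT p.name, c.amount FROM customers p LEFT JOIN purchases c ON c.customer_id = p.id AND c.amount > 114.29

Result:
name  | amount 
------+--------
Frank | 126.19 
Frank | 1588.25
Frank | 1700.76
Eve   | 243.54 
Eve   | 993.2  
Eve   | 1088.9 
Eve   | 1785.92
Grace | NULL   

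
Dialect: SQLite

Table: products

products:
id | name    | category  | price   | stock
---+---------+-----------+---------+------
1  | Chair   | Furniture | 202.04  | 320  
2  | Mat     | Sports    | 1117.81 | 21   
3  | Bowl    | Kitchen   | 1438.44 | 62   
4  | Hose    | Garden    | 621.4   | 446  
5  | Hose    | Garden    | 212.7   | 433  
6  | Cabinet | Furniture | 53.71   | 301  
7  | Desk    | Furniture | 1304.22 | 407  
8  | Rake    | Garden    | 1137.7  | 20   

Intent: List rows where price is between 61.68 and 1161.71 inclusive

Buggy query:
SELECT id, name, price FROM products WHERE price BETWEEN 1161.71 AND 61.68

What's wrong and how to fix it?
Bug: BETWEEN expects the lower bound first; with 1161.71 AND 61.68 the range is empty

Fix: Write BETWEEN 61.68 AND 1161.71

Corrected query:
SELECT id, name, price FROM products WHERE price BETWEEN 61.68 AND 1161.71

Result:
id | name  | price  
---+-------+--------
1  | Chair | 202.04 
2  | Mat   | 1117.81
4  | Hose  | 621.4  
5  | Hose  | 212.7  
8  | Rake  | 1137.7 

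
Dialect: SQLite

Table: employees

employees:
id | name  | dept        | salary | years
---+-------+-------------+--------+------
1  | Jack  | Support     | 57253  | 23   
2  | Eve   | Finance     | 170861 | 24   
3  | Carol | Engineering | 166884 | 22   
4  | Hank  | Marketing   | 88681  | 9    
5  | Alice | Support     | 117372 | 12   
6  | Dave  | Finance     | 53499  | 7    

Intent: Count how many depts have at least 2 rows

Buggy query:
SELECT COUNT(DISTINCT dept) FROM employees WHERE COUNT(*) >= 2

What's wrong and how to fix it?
Bug: WHERE filters individual rows, not groups, so a group-level COUNT is invalid there

Fix: Use a subquery that GROUPs and filters with HAVING, then count its rows

Corrected query:
SELECT COUNT(*) FROM (SELECT dept FROM employees GROUP BY dept HAVING COUNT(*) >= 2)

Result:
COUNT(*)
--------
2       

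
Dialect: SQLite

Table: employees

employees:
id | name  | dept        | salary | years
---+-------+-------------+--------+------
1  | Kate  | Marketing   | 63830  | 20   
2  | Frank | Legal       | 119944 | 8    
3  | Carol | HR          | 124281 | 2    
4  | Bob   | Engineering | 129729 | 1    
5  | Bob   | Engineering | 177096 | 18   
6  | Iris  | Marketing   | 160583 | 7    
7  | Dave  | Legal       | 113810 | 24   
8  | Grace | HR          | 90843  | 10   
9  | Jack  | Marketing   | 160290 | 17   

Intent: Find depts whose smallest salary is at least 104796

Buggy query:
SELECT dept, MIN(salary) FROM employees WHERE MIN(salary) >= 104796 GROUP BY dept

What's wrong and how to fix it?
Bug: Aggregates like MIN are computed per group after WHERE runs

Fix: Replace WHERE with HAVING after the GROUP BY

Corrected query:
SELECT dept, MIN(salary) FROM employees GROUP BY dept HAVING MIN(salary) >= 104796

Result:
dept        | MIN(salary)
------------+------------
Engineering | 129729     
Legal       | 113810     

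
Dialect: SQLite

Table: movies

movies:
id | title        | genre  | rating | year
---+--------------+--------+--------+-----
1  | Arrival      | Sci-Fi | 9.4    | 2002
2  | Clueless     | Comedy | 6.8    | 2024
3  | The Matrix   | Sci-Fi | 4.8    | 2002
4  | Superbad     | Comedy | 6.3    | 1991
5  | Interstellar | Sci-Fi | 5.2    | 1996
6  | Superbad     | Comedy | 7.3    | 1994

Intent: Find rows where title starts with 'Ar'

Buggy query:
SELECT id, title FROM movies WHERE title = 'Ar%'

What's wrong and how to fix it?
Bug: '=' compares the literal string including the % character; pattern matching needs LIKE

Fix: Use LIKE for wildcard pattern matching

Corrected query:
SELECT id, title FROM movies WHERE title LIKE 'Ar%'

Result:
id | title  
---+--------
1  | Arrival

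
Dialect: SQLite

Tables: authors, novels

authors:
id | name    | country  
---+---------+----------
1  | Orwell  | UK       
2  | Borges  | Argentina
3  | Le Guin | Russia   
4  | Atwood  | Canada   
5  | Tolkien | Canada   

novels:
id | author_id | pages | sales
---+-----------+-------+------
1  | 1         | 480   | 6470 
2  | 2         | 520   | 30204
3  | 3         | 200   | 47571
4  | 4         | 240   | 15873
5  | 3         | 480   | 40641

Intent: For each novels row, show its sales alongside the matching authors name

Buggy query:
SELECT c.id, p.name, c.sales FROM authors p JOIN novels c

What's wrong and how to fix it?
Bug: JOIN with no ON clause produces a cartesian product; every novels row pairs with every authors row

Fix: Specify the join condition linking the foreign key to the parent id

Corrected query:
SELECT c.id, p.name, c.sales FROM authors p JOIN novels c ON c.author_id = p.id

Result:
id | name    | sales
---+---------+------
1  | Orwell  | 6470 
2  | Borges  | 30204
3  | Le Guin | 47571
4  | Atwood  | 15873
5  | Le Guin | 40641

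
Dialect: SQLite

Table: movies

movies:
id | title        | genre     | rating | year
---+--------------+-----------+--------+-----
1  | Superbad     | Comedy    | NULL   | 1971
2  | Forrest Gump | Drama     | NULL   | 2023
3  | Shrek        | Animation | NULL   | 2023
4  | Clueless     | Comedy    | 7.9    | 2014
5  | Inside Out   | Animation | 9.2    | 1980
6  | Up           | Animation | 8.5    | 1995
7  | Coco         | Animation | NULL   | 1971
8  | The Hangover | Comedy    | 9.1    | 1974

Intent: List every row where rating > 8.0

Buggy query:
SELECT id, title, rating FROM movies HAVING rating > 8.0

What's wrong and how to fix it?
Bug: HAVING filters the output of aggregation, but this query has no GROUP BY and no aggregate functions, so SQLite rejects it (HAVING clause on a non-aggregate query); the condition here is per row

Fix: Use WHERE for row-level filtering

Corrected query:
SELECT id, title, rating FROM movies WHERE rating > 8.0

Result:
id | title        | rating
---+--------------+-------
5  | Inside Out   | 9.2   
6  | Up           | 8.5   
8  | The Hangover | 9.1   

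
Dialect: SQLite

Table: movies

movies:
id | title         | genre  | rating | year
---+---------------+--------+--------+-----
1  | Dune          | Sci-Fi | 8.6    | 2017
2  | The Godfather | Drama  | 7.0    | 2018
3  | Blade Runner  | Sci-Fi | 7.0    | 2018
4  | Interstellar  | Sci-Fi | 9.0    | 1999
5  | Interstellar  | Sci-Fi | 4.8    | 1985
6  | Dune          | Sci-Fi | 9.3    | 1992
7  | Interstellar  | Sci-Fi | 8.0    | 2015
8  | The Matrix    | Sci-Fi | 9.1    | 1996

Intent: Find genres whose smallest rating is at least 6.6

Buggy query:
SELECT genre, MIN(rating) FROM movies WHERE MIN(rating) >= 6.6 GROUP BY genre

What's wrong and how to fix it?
Bug: Aggregates like MIN are computed per group after WHERE runs

Fix: Replace WHERE with HAVING after the GROUP BY

Corrected query:
SELECT genre, MIN(rating) FROM movies GROUP BY genre HAVING MIN(rating) >= 6.6

Result:
genre | MIN(rating)
------+------------
Drama | 7          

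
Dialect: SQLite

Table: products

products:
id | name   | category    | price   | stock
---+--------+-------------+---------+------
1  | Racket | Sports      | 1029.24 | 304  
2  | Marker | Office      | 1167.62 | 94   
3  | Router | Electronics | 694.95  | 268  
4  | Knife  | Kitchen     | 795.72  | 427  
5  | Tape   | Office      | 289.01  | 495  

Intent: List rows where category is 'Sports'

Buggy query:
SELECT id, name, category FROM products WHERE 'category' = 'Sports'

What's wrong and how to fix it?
Bug: 'category' in single quotes is a string literal, not the column; the comparison is literal-vs-literal and never true

Fix: Remove the quotes around the column name (or use double quotes for an identifier)

Corrected query:
SELECT id, name, category FROM products WHERE category = 'Sports'

Result:
id | name   | category
---+--------+---------
1  | Racket | Sports  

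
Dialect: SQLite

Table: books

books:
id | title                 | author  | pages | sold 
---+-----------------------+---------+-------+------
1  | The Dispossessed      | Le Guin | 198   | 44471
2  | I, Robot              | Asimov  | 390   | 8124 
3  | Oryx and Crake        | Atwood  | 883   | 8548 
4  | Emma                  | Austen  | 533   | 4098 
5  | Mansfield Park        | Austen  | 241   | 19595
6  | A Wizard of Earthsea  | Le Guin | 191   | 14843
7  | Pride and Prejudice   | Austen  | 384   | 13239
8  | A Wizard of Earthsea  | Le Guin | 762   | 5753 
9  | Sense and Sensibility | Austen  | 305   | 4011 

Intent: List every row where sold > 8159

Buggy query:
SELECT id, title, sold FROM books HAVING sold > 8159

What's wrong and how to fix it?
Bug: This is a non-aggregate query (no GROUP BY, no aggregates), so in SQLite the HAVING clause is invalid here; a row-level condition belongs in WHERE

Fix: Replace HAVING with WHERE since the condition applies to individual rows

Corrected query:
SELECT id, title, sold FROM books WHERE sold > 8159

Result:
id | title                | sold 
---+----------------------+------
1  | The Dispossessed     | 44471
3  | Oryx and Crake       | 8548 
5  | Mansfield Park       | 19595
6  | A Wizard of Earthsea | 14843
7  | Pride and Prejudice  | 13239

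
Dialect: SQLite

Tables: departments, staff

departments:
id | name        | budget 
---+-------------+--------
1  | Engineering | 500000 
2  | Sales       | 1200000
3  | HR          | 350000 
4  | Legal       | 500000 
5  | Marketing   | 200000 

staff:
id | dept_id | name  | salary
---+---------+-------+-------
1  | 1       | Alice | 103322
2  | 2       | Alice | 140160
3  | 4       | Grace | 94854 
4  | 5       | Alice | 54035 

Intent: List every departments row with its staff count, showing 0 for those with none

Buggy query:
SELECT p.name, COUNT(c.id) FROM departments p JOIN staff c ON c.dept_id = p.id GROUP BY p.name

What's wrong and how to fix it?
Bug: INNER JOIN drops departments rows that have no matching staff rows

Fix: Switch to LEFT JOIN to retain unmatched parent rows

Corrected query:
SELECT p.name, COUNT(c.id) FROM departments p LEFT JOIN staff c ON c.dept_id = p.id GROUP BY p.name

Result:
name        | COUNT(c.id)
------------+------------
Engineering | 1          
HR          | 0          
Legal       | 1          
Marketing   | 1          
Sales       | 1          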